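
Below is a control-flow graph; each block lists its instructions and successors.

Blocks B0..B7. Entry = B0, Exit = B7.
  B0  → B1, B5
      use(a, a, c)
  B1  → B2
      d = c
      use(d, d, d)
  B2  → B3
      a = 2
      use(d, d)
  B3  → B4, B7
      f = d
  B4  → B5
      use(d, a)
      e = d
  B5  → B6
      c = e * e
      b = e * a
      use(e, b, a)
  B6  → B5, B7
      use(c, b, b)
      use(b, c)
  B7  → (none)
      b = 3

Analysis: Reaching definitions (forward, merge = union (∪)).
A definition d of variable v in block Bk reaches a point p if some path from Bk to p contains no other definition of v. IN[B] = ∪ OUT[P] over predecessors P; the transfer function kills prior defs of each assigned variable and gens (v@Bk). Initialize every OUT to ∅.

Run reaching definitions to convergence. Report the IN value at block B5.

Fixpoint table:
  B0: | IN={} | OUT={}
  B1: | IN={} | OUT={d@B1}
  B2: | IN={d@B1} | OUT={a@B2, d@B1}
  B3: | IN={a@B2, d@B1} | OUT={a@B2, d@B1, f@B3}
  B4: | IN={a@B2, d@B1, f@B3} | OUT={a@B2, d@B1, e@B4, f@B3}
  B5: | IN={a@B2, b@B5, c@B5, d@B1, e@B4, f@B3} | OUT={a@B2, b@B5, c@B5, d@B1, e@B4, f@B3}
  B6: | IN={a@B2, b@B5, c@B5, d@B1, e@B4, f@B3} | OUT={a@B2, b@B5, c@B5, d@B1, e@B4, f@B3}
  B7: | IN={a@B2, b@B5, c@B5, d@B1, e@B4, f@B3} | OUT={a@B2, b@B7, c@B5, d@B1, e@B4, f@B3}

Merge at B5: IN[B5] = OUT[B0] ⊔ OUT[B4] ⊔ OUT[B6] = {a@B2, b@B5, c@B5, d@B1, e@B4, f@B3}

Answer: {a@B2, b@B5, c@B5, d@B1, e@B4, f@B3}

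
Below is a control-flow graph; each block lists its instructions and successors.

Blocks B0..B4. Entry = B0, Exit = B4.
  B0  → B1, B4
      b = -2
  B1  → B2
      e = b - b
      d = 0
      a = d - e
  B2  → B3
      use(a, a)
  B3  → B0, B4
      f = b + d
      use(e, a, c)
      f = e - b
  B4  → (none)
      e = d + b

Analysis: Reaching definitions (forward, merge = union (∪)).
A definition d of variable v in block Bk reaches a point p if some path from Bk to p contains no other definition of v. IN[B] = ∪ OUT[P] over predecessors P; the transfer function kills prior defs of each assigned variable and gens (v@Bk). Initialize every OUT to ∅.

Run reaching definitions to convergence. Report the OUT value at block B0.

Answer: {a@B1, b@B0, d@B1, e@B1, f@B3}

Derivation:
Per-block solution:
  B0:   IN={a@B1, b@B0, d@B1, e@B1, f@B3}   OUT={a@B1, b@B0, d@B1, e@B1, f@B3}
  B1:   IN={a@B1, b@B0, d@B1, e@B1, f@B3}   OUT={a@B1, b@B0, d@B1, e@B1, f@B3}
  B2:   IN={a@B1, b@B0, d@B1, e@B1, f@B3}   OUT={a@B1, b@B0, d@B1, e@B1, f@B3}
  B3:   IN={a@B1, b@B0, d@B1, e@B1, f@B3}   OUT={a@B1, b@B0, d@B1, e@B1, f@B3}
  B4:   IN={a@B1, b@B0, d@B1, e@B1, f@B3}   OUT={a@B1, b@B0, d@B1, e@B4, f@B3}

Merge at B0 (entry node, so the boundary value {} is joined with the incoming edge(s)): IN[B0] = {} ⊔ OUT[B3] = {a@B1, b@B0, d@B1, e@B1, f@B3}
Applying B0's transfer function to that IN value gives OUT[B0] (row B0 above).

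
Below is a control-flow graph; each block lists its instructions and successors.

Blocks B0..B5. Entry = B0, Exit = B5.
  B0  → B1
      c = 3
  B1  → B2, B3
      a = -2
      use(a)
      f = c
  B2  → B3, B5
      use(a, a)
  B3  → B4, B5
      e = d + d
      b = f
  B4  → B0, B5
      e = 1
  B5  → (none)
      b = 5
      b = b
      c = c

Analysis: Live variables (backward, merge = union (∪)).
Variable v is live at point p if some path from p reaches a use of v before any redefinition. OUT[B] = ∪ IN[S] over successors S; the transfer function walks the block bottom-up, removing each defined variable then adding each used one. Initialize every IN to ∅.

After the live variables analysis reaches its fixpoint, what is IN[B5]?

Answer: {c}

Derivation:
Per-block solution:
  B0: | IN={d} | OUT={c, d}
  B1: | IN={c, d} | OUT={a, c, d, f}
  B2: | IN={a, c, d, f} | OUT={c, d, f}
  B3: | IN={c, d, f} | OUT={c, d}
  B4: | IN={c, d} | OUT={c, d}
  B5: | IN={c} | OUT={}

B5 is the boundary node: OUT[B5] = {}
Applying B5's transfer function to that OUT value gives IN[B5] (row B5 above).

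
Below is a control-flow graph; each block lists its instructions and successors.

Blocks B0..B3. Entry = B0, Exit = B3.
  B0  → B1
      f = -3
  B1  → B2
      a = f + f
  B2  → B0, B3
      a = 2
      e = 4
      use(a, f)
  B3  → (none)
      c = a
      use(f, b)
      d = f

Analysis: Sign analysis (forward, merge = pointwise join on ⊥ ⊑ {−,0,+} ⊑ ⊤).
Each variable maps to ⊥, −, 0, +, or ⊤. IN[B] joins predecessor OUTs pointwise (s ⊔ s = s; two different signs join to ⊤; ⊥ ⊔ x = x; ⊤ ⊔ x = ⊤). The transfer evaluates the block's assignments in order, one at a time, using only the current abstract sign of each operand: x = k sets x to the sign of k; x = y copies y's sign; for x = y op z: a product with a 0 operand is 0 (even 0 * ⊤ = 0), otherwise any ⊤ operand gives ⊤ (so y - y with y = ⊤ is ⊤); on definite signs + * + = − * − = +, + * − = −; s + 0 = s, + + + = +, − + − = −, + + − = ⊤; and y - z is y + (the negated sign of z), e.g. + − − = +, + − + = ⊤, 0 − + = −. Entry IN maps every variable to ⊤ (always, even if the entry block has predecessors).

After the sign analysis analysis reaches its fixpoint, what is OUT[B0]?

Converged values:
  B0:  IN=(all ⊤)  OUT={f:-; rest ⊤}
  B1:  IN={f:-; rest ⊤}  OUT={a:-, f:-; rest ⊤}
  B2:  IN={a:-, f:-; rest ⊤}  OUT={a:+, e:+, f:-; rest ⊤}
  B3:  IN={a:+, e:+, f:-; rest ⊤}  OUT={a:+, c:+, d:-, e:+, f:-; rest ⊤}

Merge at B0 (entry node, so the boundary value (all ⊤) is joined with the incoming edge(s)): IN[B0] = (all ⊤) ⊔ OUT[B2] = {a: ⊤, b: ⊤, c: ⊤, d: ⊤, e: ⊤, f: ⊤}
Applying B0's transfer function to that IN value gives OUT[B0] (row B0 above).

Answer: {a: ⊤, b: ⊤, c: ⊤, d: ⊤, e: ⊤, f: -}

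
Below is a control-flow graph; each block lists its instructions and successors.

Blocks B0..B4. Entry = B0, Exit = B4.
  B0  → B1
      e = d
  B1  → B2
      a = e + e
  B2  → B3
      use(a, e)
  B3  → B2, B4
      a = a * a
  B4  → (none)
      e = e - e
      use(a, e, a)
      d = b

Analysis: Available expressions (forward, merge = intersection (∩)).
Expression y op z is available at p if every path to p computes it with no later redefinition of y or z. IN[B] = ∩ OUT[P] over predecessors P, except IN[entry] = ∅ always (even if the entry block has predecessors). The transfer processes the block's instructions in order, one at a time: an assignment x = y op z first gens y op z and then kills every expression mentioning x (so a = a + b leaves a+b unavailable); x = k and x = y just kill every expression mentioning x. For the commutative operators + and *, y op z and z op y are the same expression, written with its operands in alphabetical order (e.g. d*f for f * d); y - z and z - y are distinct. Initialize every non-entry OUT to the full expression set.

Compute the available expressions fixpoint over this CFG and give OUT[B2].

Converged values:
  B0:   IN={}   OUT={}
  B1:   IN={}   OUT={e+e}
  B2:   IN={e+e}   OUT={e+e}
  B3:   IN={e+e}   OUT={e+e}
  B4:   IN={e+e}   OUT={}

Merge at B2: IN[B2] = OUT[B1] ∩ OUT[B3] = {e+e}
Applying B2's transfer function to that IN value gives OUT[B2] (row B2 above).

Answer: {e+e}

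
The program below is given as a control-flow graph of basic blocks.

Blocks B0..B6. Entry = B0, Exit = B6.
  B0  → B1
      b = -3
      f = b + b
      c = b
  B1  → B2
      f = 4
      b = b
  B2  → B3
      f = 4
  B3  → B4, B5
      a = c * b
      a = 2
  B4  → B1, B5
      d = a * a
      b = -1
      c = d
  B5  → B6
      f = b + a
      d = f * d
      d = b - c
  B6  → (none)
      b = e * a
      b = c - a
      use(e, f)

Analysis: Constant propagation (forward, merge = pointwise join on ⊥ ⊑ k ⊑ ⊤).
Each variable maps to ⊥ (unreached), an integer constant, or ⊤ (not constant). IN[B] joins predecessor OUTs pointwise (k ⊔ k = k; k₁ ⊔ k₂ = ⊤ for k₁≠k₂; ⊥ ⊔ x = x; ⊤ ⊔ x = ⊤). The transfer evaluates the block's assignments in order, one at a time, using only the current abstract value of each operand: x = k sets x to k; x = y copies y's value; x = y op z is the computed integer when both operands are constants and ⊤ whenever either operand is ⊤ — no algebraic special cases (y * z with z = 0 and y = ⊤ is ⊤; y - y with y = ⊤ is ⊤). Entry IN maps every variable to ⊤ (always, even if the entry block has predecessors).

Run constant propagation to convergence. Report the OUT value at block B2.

Answer: {a: ⊤, b: ⊤, c: ⊤, d: ⊤, e: ⊤, f: 4}

Derivation:
Per-block solution:
  B0:   IN=(all ⊤)   OUT={b:-3, c:-3, f:-6; rest ⊤}
  B1:   IN=(all ⊤)   OUT={f:4; rest ⊤}
  B2:   IN={f:4; rest ⊤}   OUT={f:4; rest ⊤}
  B3:   IN={f:4; rest ⊤}   OUT={a:2, f:4; rest ⊤}
  B4:   IN={a:2, f:4; rest ⊤}   OUT={a:2, b:-1, c:4, d:4, f:4; rest ⊤}
  B5:   IN={a:2, f:4; rest ⊤}   OUT={a:2; rest ⊤}
  B6:   IN={a:2; rest ⊤}   OUT={a:2; rest ⊤}

Merge at B2: IN[B2] = OUT[B1] = {a: ⊤, b: ⊤, c: ⊤, d: ⊤, e: ⊤, f: 4}
Applying B2's transfer function to that IN value gives OUT[B2] (row B2 above).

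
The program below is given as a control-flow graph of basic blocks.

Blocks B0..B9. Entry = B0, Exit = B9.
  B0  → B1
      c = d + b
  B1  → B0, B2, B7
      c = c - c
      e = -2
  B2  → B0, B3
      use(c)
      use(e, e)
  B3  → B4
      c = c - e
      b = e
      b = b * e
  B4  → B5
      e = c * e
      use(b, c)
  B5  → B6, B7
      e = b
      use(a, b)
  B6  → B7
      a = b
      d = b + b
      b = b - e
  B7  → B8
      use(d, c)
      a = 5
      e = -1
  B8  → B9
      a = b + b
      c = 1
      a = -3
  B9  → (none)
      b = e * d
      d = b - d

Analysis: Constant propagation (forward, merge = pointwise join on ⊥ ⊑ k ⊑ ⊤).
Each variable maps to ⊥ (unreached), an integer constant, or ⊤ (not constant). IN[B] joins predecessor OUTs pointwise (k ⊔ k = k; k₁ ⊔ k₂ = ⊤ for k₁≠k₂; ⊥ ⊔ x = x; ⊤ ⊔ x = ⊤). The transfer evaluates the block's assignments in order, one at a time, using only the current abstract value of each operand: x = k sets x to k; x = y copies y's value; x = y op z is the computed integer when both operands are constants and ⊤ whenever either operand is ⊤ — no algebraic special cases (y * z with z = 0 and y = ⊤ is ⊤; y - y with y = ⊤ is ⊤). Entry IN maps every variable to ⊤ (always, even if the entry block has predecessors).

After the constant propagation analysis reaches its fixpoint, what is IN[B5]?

Answer: {a: ⊤, b: 4, c: ⊤, d: ⊤, e: ⊤, f: ⊤}

Derivation:
Fixpoint table:
  B0: | IN=(all ⊤) | OUT=(all ⊤)
  B1: | IN=(all ⊤) | OUT={e:-2; rest ⊤}
  B2: | IN={e:-2; rest ⊤} | OUT={e:-2; rest ⊤}
  B3: | IN={e:-2; rest ⊤} | OUT={b:4, e:-2; rest ⊤}
  B4: | IN={b:4, e:-2; rest ⊤} | OUT={b:4; rest ⊤}
  B5: | IN={b:4; rest ⊤} | OUT={b:4, e:4; rest ⊤}
  B6: | IN={b:4, e:4; rest ⊤} | OUT={a:4, b:0, d:8, e:4; rest ⊤}
  B7: | IN=(all ⊤) | OUT={a:5, e:-1; rest ⊤}
  B8: | IN={a:5, e:-1; rest ⊤} | OUT={a:-3, c:1, e:-1; rest ⊤}
  B9: | IN={a:-3, c:1, e:-1; rest ⊤} | OUT={a:-3, c:1, e:-1; rest ⊤}

Merge at B5: IN[B5] = OUT[B4] = {a: ⊤, b: 4, c: ⊤, d: ⊤, e: ⊤, f: ⊤}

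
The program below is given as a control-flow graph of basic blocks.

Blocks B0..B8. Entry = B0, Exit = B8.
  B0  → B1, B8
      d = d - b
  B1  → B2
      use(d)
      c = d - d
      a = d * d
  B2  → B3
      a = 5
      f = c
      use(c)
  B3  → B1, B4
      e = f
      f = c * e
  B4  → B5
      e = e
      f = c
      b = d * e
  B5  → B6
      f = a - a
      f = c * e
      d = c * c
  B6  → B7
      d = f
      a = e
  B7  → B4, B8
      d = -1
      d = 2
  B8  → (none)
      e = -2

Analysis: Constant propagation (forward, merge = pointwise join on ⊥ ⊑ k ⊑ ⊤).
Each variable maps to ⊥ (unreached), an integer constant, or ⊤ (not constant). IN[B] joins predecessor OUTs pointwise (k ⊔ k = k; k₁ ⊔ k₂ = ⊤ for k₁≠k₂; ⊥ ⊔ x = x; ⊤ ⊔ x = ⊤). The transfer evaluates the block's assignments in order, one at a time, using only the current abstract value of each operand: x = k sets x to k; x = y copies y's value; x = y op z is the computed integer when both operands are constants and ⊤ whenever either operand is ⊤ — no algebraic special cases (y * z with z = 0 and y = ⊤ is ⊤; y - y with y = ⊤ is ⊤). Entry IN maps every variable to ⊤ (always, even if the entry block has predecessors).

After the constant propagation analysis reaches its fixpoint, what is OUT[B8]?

Answer: {a: ⊤, b: ⊤, c: ⊤, d: ⊤, e: -2, f: ⊤}

Trace:
Per-block solution:
  B0:  IN=(all ⊤)  OUT=(all ⊤)
  B1:  IN=(all ⊤)  OUT=(all ⊤)
  B2:  IN=(all ⊤)  OUT={a:5; rest ⊤}
  B3:  IN={a:5; rest ⊤}  OUT={a:5; rest ⊤}
  B4:  IN=(all ⊤)  OUT=(all ⊤)
  B5:  IN=(all ⊤)  OUT=(all ⊤)
  B6:  IN=(all ⊤)  OUT=(all ⊤)
  B7:  IN=(all ⊤)  OUT={d:2; rest ⊤}
  B8:  IN=(all ⊤)  OUT={e:-2; rest ⊤}

Merge at B8: IN[B8] = OUT[B0] ⊔ OUT[B7] = {a: ⊤, b: ⊤, c: ⊤, d: ⊤, e: ⊤, f: ⊤}
Applying B8's transfer function to that IN value gives OUT[B8] (row B8 above).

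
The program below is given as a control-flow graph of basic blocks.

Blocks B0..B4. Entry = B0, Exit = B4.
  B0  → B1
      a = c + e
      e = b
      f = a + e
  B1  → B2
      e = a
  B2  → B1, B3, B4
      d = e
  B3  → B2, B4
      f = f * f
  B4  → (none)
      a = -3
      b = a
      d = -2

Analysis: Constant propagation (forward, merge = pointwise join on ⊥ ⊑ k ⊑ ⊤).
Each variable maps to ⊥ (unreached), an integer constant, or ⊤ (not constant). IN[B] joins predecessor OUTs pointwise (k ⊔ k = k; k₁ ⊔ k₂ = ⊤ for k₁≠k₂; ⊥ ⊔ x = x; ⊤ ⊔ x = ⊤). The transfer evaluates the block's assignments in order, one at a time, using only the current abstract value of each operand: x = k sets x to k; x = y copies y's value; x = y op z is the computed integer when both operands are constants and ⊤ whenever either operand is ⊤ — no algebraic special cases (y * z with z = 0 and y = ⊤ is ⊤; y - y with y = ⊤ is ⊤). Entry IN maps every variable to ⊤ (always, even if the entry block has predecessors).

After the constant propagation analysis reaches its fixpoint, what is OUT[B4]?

Converged values:
  B0:   IN=(all ⊤)   OUT=(all ⊤)
  B1:   IN=(all ⊤)   OUT=(all ⊤)
  B2:   IN=(all ⊤)   OUT=(all ⊤)
  B3:   IN=(all ⊤)   OUT=(all ⊤)
  B4:   IN=(all ⊤)   OUT={a:-3, b:-3, d:-2; rest ⊤}

Merge at B4: IN[B4] = OUT[B2] ⊔ OUT[B3] = {a: ⊤, b: ⊤, c: ⊤, d: ⊤, e: ⊤, f: ⊤}
Applying B4's transfer function to that IN value gives OUT[B4] (row B4 above).

Answer: {a: -3, b: -3, c: ⊤, d: -2, e: ⊤, f: ⊤}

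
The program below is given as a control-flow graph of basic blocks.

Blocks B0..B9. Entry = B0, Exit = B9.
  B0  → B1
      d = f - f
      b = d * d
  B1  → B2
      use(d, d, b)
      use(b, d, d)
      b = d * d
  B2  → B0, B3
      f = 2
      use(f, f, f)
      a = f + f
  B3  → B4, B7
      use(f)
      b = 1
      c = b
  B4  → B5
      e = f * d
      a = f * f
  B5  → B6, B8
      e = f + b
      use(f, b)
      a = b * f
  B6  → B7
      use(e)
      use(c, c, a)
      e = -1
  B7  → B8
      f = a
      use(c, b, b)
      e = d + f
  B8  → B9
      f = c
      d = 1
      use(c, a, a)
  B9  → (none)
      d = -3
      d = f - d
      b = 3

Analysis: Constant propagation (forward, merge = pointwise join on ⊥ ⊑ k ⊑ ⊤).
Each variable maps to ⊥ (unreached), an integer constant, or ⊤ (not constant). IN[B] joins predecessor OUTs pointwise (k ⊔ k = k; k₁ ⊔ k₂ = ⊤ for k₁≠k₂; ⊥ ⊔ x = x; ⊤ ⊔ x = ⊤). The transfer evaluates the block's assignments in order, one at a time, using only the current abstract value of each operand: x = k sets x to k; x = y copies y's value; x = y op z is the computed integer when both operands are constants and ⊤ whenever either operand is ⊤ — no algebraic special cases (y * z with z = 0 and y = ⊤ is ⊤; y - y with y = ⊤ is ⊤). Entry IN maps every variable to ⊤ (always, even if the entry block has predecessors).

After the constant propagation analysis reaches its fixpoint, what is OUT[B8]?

Answer: {a: ⊤, b: 1, c: 1, d: 1, e: ⊤, f: 1}

Working:
Fixpoint table:
  B0:   IN=(all ⊤)   OUT=(all ⊤)
  B1:   IN=(all ⊤)   OUT=(all ⊤)
  B2:   IN=(all ⊤)   OUT={a:4, f:2; rest ⊤}
  B3:   IN={a:4, f:2; rest ⊤}   OUT={a:4, b:1, c:1, f:2; rest ⊤}
  B4:   IN={a:4, b:1, c:1, f:2; rest ⊤}   OUT={a:4, b:1, c:1, f:2; rest ⊤}
  B5:   IN={a:4, b:1, c:1, f:2; rest ⊤}   OUT={a:2, b:1, c:1, e:3, f:2; rest ⊤}
  B6:   IN={a:2, b:1, c:1, e:3, f:2; rest ⊤}   OUT={a:2, b:1, c:1, e:-1, f:2; rest ⊤}
  B7:   IN={b:1, c:1, f:2; rest ⊤}   OUT={b:1, c:1; rest ⊤}
  B8:   IN={b:1, c:1; rest ⊤}   OUT={b:1, c:1, d:1, f:1; rest ⊤}
  B9:   IN={b:1, c:1, d:1, f:1; rest ⊤}   OUT={b:3, c:1, d:4, f:1; rest ⊤}

Merge at B8: IN[B8] = OUT[B5] ⊔ OUT[B7] = {a: ⊤, b: 1, c: 1, d: ⊤, e: ⊤, f: ⊤}
Applying B8's transfer function to that IN value gives OUT[B8] (row B8 above).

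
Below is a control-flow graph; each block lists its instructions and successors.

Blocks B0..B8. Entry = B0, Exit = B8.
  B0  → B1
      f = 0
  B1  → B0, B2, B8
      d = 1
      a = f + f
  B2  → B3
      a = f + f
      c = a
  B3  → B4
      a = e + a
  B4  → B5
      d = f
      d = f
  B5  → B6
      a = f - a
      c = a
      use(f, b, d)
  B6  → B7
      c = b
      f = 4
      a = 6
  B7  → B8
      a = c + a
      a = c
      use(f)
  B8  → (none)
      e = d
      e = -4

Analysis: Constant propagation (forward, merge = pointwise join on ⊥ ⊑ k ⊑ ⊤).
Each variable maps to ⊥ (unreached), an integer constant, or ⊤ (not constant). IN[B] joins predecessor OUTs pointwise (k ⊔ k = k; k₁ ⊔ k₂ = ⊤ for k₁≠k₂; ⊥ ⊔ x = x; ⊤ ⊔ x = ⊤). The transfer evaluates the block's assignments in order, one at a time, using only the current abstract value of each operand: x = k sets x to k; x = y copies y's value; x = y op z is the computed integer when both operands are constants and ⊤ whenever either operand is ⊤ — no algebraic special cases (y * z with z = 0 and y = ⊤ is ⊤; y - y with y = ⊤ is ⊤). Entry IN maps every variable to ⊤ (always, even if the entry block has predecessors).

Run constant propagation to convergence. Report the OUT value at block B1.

Fixpoint table:
  B0:   IN=(all ⊤)   OUT={f:0; rest ⊤}
  B1:   IN={f:0; rest ⊤}   OUT={a:0, d:1, f:0; rest ⊤}
  B2:   IN={a:0, d:1, f:0; rest ⊤}   OUT={a:0, c:0, d:1, f:0; rest ⊤}
  B3:   IN={a:0, c:0, d:1, f:0; rest ⊤}   OUT={c:0, d:1, f:0; rest ⊤}
  B4:   IN={c:0, d:1, f:0; rest ⊤}   OUT={c:0, d:0, f:0; rest ⊤}
  B5:   IN={c:0, d:0, f:0; rest ⊤}   OUT={d:0, f:0; rest ⊤}
  B6:   IN={d:0, f:0; rest ⊤}   OUT={a:6, d:0, f:4; rest ⊤}
  B7:   IN={a:6, d:0, f:4; rest ⊤}   OUT={d:0, f:4; rest ⊤}
  B8:   IN=(all ⊤)   OUT={e:-4; rest ⊤}

Merge at B1: IN[B1] = OUT[B0] = {a: ⊤, b: ⊤, c: ⊤, d: ⊤, e: ⊤, f: 0}
Applying B1's transfer function to that IN value gives OUT[B1] (row B1 above).

Answer: {a: 0, b: ⊤, c: ⊤, d: 1, e: ⊤, f: 0}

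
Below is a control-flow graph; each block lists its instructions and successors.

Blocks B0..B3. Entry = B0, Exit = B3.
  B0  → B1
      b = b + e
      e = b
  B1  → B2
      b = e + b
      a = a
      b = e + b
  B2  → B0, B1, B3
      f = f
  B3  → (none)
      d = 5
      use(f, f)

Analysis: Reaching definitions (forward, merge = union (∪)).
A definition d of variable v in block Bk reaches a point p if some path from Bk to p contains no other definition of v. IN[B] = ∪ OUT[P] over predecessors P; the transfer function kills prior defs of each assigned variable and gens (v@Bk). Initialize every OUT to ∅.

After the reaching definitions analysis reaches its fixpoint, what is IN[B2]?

Per-block solution:
  B0:   IN={a@B1, b@B1, e@B0, f@B2}   OUT={a@B1, b@B0, e@B0, f@B2}
  B1:   IN={a@B1, b@B0, b@B1, e@B0, f@B2}   OUT={a@B1, b@B1, e@B0, f@B2}
  B2:   IN={a@B1, b@B1, e@B0, f@B2}   OUT={a@B1, b@B1, e@B0, f@B2}
  B3:   IN={a@B1, b@B1, e@B0, f@B2}   OUT={a@B1, b@B1, d@B3, e@B0, f@B2}

Merge at B2: IN[B2] = OUT[B1] = {a@B1, b@B1, e@B0, f@B2}

Answer: {a@B1, b@B1, e@B0, f@B2}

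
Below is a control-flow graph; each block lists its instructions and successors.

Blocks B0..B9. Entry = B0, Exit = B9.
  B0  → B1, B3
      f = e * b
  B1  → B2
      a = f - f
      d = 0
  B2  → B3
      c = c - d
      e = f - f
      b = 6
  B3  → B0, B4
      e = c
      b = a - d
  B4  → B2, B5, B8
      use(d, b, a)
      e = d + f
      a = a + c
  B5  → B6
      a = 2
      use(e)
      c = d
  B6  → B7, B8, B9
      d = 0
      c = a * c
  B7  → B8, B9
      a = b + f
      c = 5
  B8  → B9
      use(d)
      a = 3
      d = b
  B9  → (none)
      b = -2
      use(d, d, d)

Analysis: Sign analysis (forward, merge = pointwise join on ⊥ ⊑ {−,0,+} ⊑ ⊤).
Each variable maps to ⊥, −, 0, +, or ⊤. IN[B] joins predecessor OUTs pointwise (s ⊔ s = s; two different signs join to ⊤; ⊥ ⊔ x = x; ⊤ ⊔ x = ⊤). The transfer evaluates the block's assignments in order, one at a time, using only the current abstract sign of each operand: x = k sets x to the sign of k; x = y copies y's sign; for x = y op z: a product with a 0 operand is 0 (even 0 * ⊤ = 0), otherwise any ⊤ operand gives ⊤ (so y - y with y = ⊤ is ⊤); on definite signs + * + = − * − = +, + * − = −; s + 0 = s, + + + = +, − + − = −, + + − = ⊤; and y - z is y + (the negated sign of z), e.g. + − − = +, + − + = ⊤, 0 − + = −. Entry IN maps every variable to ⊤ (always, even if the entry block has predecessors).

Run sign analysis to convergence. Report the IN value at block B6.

Fixpoint table:
  B0:  IN=(all ⊤)  OUT=(all ⊤)
  B1:  IN=(all ⊤)  OUT={d:0; rest ⊤}
  B2:  IN=(all ⊤)  OUT={b:+; rest ⊤}
  B3:  IN=(all ⊤)  OUT=(all ⊤)
  B4:  IN=(all ⊤)  OUT=(all ⊤)
  B5:  IN=(all ⊤)  OUT={a:+; rest ⊤}
  B6:  IN={a:+; rest ⊤}  OUT={a:+, d:0; rest ⊤}
  B7:  IN={a:+, d:0; rest ⊤}  OUT={c:+, d:0; rest ⊤}
  B8:  IN=(all ⊤)  OUT={a:+; rest ⊤}
  B9:  IN=(all ⊤)  OUT={b:-; rest ⊤}

Merge at B6: IN[B6] = OUT[B5] = {a: +, b: ⊤, c: ⊤, d: ⊤, e: ⊤, f: ⊤}

Answer: {a: +, b: ⊤, c: ⊤, d: ⊤, e: ⊤, f: ⊤}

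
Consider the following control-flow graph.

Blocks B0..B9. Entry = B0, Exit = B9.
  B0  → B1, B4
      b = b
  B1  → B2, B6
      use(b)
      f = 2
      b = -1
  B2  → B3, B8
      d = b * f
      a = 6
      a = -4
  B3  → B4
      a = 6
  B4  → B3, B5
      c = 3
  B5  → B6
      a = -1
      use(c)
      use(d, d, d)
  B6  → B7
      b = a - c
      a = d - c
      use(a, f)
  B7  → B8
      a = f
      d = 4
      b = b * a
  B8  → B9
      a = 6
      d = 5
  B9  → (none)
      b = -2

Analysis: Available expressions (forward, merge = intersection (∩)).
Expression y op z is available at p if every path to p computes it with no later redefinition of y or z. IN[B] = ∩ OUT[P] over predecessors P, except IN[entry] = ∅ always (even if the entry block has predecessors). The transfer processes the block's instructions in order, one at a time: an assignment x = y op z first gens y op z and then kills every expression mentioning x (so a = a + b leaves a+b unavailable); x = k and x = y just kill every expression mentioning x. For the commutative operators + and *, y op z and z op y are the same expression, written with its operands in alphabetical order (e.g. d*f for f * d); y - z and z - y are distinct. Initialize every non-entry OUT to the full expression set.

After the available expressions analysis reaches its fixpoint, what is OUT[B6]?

Converged values:
  B0:  IN={}  OUT={}
  B1:  IN={}  OUT={}
  B2:  IN={}  OUT={b*f}
  B3:  IN={}  OUT={}
  B4:  IN={}  OUT={}
  B5:  IN={}  OUT={}
  B6:  IN={}  OUT={d-c}
  B7:  IN={d-c}  OUT={}
  B8:  IN={}  OUT={}
  B9:  IN={}  OUT={}

Merge at B6: IN[B6] = OUT[B1] ∩ OUT[B5] = {}
Applying B6's transfer function to that IN value gives OUT[B6] (row B6 above).

Answer: {d-c}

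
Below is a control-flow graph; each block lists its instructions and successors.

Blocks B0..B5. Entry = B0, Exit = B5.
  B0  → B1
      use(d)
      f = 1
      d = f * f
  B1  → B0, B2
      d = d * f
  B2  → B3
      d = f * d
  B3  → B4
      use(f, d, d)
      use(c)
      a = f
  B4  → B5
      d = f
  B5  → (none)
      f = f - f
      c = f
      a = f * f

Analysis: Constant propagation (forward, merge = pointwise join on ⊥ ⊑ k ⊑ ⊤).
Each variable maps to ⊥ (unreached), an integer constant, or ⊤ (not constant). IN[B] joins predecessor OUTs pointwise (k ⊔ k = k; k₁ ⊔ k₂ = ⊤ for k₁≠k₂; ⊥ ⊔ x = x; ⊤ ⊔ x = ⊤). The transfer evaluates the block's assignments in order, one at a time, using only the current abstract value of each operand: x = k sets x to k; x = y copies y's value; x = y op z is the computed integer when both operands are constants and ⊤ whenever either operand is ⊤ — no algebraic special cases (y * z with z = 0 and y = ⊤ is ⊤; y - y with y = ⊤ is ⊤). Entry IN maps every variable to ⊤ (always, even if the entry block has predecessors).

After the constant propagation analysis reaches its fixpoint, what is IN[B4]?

Per-block solution:
  B0:   IN=(all ⊤)   OUT={d:1, f:1; rest ⊤}
  B1:   IN={d:1, f:1; rest ⊤}   OUT={d:1, f:1; rest ⊤}
  B2:   IN={d:1, f:1; rest ⊤}   OUT={d:1, f:1; rest ⊤}
  B3:   IN={d:1, f:1; rest ⊤}   OUT={a:1, d:1, f:1; rest ⊤}
  B4:   IN={a:1, d:1, f:1; rest ⊤}   OUT={a:1, d:1, f:1; rest ⊤}
  B5:   IN={a:1, d:1, f:1; rest ⊤}   OUT={a:0, c:0, d:1, f:0; rest ⊤}

Merge at B4: IN[B4] = OUT[B3] = {a: 1, b: ⊤, c: ⊤, d: 1, e: ⊤, f: 1}

Answer: {a: 1, b: ⊤, c: ⊤, d: 1, e: ⊤, f: 1}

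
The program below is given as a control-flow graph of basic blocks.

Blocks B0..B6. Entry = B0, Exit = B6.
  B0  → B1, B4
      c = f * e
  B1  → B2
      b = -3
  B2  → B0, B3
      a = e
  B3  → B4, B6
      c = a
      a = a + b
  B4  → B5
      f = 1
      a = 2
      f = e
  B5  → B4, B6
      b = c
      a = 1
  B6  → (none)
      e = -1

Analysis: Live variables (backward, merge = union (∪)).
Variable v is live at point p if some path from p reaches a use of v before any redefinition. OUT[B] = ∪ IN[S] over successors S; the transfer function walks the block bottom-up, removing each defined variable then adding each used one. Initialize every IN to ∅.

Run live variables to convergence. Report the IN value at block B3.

Per-block solution:
  B0:   IN={e, f}   OUT={c, e, f}
  B1:   IN={e, f}   OUT={b, e, f}
  B2:   IN={b, e, f}   OUT={a, b, e, f}
  B3:   IN={a, b, e}   OUT={c, e}
  B4:   IN={c, e}   OUT={c, e}
  B5:   IN={c, e}   OUT={c, e}
  B6:   IN={}   OUT={}

Merge at B3: OUT[B3] = IN[B4] ⊔ IN[B6] = {c, e}
Applying B3's transfer function to that OUT value gives IN[B3] (row B3 above).

Answer: {a, b, e}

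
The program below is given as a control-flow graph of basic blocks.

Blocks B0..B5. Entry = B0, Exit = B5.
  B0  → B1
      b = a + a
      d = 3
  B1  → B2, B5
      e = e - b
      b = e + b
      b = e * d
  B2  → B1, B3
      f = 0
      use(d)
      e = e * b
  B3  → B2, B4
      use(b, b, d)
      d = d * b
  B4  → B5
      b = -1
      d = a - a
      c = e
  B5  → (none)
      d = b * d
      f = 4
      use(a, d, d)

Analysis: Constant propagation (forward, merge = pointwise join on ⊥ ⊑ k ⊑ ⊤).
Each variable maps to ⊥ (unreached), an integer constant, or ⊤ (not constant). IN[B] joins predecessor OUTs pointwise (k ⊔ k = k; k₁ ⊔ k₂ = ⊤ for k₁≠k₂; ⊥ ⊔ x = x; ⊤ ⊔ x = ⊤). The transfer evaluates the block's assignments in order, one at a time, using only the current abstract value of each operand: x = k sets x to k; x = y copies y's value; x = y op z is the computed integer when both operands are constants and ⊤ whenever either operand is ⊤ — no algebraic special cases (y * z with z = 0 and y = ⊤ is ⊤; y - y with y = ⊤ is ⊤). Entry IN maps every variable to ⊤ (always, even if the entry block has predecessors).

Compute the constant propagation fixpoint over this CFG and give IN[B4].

Answer: {a: ⊤, b: ⊤, c: ⊤, d: ⊤, e: ⊤, f: 0}

Working:
Fixpoint table:
  B0: | IN=(all ⊤) | OUT={d:3; rest ⊤}
  B1: | IN=(all ⊤) | OUT=(all ⊤)
  B2: | IN=(all ⊤) | OUT={f:0; rest ⊤}
  B3: | IN={f:0; rest ⊤} | OUT={f:0; rest ⊤}
  B4: | IN={f:0; rest ⊤} | OUT={b:-1, f:0; rest ⊤}
  B5: | IN=(all ⊤) | OUT={f:4; rest ⊤}

Merge at B4: IN[B4] = OUT[B3] = {a: ⊤, b: ⊤, c: ⊤, d: ⊤, e: ⊤, f: 0}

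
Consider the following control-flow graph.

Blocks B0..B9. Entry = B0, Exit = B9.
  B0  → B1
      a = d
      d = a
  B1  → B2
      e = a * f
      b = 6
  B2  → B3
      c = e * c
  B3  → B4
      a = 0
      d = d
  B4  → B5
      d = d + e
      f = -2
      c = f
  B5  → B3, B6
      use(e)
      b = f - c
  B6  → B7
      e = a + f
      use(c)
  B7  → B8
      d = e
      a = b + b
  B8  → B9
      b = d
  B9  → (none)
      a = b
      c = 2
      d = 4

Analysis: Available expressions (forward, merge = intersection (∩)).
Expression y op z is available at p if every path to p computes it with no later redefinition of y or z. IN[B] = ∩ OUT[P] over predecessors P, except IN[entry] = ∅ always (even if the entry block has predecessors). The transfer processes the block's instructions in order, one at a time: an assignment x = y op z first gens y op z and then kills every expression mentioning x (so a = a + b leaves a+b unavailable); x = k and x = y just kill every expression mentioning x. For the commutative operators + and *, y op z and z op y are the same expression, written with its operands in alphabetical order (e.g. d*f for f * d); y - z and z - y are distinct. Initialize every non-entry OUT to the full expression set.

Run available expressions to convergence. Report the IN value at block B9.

Answer: {f-c}

Working:
Fixpoint table:
  B0:   IN={}   OUT={}
  B1:   IN={}   OUT={a*f}
  B2:   IN={a*f}   OUT={a*f}
  B3:   IN={}   OUT={}
  B4:   IN={}   OUT={}
  B5:   IN={}   OUT={f-c}
  B6:   IN={f-c}   OUT={a+f, f-c}
  B7:   IN={a+f, f-c}   OUT={b+b, f-c}
  B8:   IN={b+b, f-c}   OUT={f-c}
  B9:   IN={f-c}   OUT={}

Merge at B9: IN[B9] = OUT[B8] = {f-c}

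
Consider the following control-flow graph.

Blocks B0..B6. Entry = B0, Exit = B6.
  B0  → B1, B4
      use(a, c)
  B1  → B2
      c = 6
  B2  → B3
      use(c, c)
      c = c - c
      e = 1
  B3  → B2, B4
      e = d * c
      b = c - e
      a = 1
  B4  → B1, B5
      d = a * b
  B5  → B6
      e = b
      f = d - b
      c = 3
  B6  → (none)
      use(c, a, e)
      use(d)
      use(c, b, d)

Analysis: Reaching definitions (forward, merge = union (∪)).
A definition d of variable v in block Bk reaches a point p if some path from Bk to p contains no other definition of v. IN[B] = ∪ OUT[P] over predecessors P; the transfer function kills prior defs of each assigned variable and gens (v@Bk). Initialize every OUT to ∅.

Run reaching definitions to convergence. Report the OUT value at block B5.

Answer: {a@B3, b@B3, c@B5, d@B4, e@B5, f@B5}

Working:
Per-block solution:
  B0: | IN={} | OUT={}
  B1: | IN={a@B3, b@B3, c@B2, d@B4, e@B3} | OUT={a@B3, b@B3, c@B1, d@B4, e@B3}
  B2: | IN={a@B3, b@B3, c@B1, c@B2, d@B4, e@B3} | OUT={a@B3, b@B3, c@B2, d@B4, e@B2}
  B3: | IN={a@B3, b@B3, c@B2, d@B4, e@B2} | OUT={a@B3, b@B3, c@B2, d@B4, e@B3}
  B4: | IN={a@B3, b@B3, c@B2, d@B4, e@B3} | OUT={a@B3, b@B3, c@B2, d@B4, e@B3}
  B5: | IN={a@B3, b@B3, c@B2, d@B4, e@B3} | OUT={a@B3, b@B3, c@B5, d@B4, e@B5, f@B5}
  B6: | IN={a@B3, b@B3, c@B5, d@B4, e@B5, f@B5} | OUT={a@B3, b@B3, c@B5, d@B4, e@B5, f@B5}

Merge at B5: IN[B5] = OUT[B4] = {a@B3, b@B3, c@B2, d@B4, e@B3}
Applying B5's transfer function to that IN value gives OUT[B5] (row B5 above).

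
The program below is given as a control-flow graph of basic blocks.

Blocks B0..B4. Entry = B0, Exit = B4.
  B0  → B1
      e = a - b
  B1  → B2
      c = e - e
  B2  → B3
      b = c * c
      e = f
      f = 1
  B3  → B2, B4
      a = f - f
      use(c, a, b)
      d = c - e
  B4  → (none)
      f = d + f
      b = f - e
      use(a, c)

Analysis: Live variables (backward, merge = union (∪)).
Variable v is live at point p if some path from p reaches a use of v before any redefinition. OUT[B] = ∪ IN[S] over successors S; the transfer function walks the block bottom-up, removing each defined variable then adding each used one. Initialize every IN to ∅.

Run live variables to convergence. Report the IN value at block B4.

Per-block solution:
  B0:   IN={a, b, f}   OUT={e, f}
  B1:   IN={e, f}   OUT={c, f}
  B2:   IN={c, f}   OUT={b, c, e, f}
  B3:   IN={b, c, e, f}   OUT={a, c, d, e, f}
  B4:   IN={a, c, d, e, f}   OUT={}

B4 is the boundary node: OUT[B4] = {}
Applying B4's transfer function to that OUT value gives IN[B4] (row B4 above).

Answer: {a, c, d, e, f}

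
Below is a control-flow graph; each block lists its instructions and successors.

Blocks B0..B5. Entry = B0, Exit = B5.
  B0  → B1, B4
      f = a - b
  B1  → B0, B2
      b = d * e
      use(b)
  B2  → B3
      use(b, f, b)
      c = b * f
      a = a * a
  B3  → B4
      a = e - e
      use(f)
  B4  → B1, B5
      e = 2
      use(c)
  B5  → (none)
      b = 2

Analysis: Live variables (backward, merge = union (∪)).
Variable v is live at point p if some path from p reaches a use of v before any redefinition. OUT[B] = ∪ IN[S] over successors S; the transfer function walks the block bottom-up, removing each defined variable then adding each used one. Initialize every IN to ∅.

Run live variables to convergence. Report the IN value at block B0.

Answer: {a, b, c, d, e}

Derivation:
Converged values:
  B0:  IN={a, b, c, d, e}  OUT={a, c, d, e, f}
  B1:  IN={a, c, d, e, f}  OUT={a, b, c, d, e, f}
  B2:  IN={a, b, d, e, f}  OUT={c, d, e, f}
  B3:  IN={c, d, e, f}  OUT={a, c, d, f}
  B4:  IN={a, c, d, f}  OUT={a, c, d, e, f}
  B5:  IN={}  OUT={}

Merge at B0: OUT[B0] = IN[B1] ⊔ IN[B4] = {a, c, d, e, f}
Applying B0's transfer function to that OUT value gives IN[B0] (row B0 above).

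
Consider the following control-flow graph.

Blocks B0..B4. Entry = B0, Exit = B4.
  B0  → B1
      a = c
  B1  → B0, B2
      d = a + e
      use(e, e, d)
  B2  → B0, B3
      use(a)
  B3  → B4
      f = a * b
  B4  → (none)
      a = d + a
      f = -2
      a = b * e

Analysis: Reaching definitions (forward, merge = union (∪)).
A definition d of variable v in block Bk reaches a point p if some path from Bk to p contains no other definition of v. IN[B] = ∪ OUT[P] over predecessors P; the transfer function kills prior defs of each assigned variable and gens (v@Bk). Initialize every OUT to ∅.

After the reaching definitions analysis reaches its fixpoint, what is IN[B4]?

Answer: {a@B0, d@B1, f@B3}

Derivation:
Per-block solution:
  B0:   IN={a@B0, d@B1}   OUT={a@B0, d@B1}
  B1:   IN={a@B0, d@B1}   OUT={a@B0, d@B1}
  B2:   IN={a@B0, d@B1}   OUT={a@B0, d@B1}
  B3:   IN={a@B0, d@B1}   OUT={a@B0, d@B1, f@B3}
  B4:   IN={a@B0, d@B1, f@B3}   OUT={a@B4, d@B1, f@B4}

Merge at B4: IN[B4] = OUT[B3] = {a@B0, d@B1, f@B3}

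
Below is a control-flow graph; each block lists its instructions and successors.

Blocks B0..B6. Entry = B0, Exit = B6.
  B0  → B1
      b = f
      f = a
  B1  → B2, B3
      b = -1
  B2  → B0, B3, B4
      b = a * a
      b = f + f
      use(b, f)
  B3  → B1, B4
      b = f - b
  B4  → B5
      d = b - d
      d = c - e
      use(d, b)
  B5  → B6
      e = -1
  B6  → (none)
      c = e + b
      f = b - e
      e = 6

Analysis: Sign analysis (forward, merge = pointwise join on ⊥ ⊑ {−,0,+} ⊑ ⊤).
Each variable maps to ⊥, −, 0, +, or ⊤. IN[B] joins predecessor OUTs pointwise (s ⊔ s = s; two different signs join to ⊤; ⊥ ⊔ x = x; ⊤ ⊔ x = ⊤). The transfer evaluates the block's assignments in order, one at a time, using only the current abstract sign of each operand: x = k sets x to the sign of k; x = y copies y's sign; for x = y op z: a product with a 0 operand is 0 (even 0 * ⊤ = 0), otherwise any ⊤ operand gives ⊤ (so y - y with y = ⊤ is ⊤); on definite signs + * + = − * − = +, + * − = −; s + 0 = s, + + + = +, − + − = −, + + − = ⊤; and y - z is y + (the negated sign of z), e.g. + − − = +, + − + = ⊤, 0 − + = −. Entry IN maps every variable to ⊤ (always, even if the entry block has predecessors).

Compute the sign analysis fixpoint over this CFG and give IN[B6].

Answer: {a: ⊤, b: ⊤, c: ⊤, d: ⊤, e: -, f: ⊤}

Working:
Fixpoint table:
  B0:  IN=(all ⊤)  OUT=(all ⊤)
  B1:  IN=(all ⊤)  OUT={b:-; rest ⊤}
  B2:  IN={b:-; rest ⊤}  OUT=(all ⊤)
  B3:  IN=(all ⊤)  OUT=(all ⊤)
  B4:  IN=(all ⊤)  OUT=(all ⊤)
  B5:  IN=(all ⊤)  OUT={e:-; rest ⊤}
  B6:  IN={e:-; rest ⊤}  OUT={e:+; rest ⊤}

Merge at B6: IN[B6] = OUT[B5] = {a: ⊤, b: ⊤, c: ⊤, d: ⊤, e: -, f: ⊤}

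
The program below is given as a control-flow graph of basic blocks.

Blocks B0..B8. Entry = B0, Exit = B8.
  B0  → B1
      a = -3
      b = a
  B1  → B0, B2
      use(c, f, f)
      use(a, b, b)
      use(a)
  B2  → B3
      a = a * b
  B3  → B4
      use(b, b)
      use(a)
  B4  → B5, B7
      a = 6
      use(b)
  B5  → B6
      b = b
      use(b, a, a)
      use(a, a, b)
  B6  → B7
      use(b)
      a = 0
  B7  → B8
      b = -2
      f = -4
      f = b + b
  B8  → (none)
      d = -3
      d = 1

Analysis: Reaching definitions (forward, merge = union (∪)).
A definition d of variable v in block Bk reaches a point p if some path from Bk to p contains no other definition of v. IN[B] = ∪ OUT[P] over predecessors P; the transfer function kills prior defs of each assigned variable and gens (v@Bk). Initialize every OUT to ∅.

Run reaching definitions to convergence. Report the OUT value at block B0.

Answer: {a@B0, b@B0}

Derivation:
Converged values:
  B0:  IN={a@B0, b@B0}  OUT={a@B0, b@B0}
  B1:  IN={a@B0, b@B0}  OUT={a@B0, b@B0}
  B2:  IN={a@B0, b@B0}  OUT={a@B2, b@B0}
  B3:  IN={a@B2, b@B0}  OUT={a@B2, b@B0}
  B4:  IN={a@B2, b@B0}  OUT={a@B4, b@B0}
  B5:  IN={a@B4, b@B0}  OUT={a@B4, b@B5}
  B6:  IN={a@B4, b@B5}  OUT={a@B6, b@B5}
  B7:  IN={a@B4, a@B6, b@B0, b@B5}  OUT={a@B4, a@B6, b@B7, f@B7}
  B8:  IN={a@B4, a@B6, b@B7, f@B7}  OUT={a@B4, a@B6, b@B7, d@B8, f@B7}

Merge at B0 (entry node, so the boundary value {} is joined with the incoming edge(s)): IN[B0] = {} ⊔ OUT[B1] = {a@B0, b@B0}
Applying B0's transfer function to that IN value gives OUT[B0] (row B0 above).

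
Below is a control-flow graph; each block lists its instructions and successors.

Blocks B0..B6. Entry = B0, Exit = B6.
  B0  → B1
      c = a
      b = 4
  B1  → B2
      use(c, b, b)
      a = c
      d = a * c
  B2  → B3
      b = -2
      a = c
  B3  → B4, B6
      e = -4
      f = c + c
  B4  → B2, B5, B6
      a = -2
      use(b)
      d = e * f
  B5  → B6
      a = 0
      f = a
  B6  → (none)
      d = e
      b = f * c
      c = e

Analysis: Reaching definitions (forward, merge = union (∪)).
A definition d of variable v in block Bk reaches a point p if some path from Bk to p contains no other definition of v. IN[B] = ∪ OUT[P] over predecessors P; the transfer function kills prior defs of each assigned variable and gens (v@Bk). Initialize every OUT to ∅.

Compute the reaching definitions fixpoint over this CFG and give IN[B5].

Fixpoint table:
  B0:  IN={}  OUT={b@B0, c@B0}
  B1:  IN={b@B0, c@B0}  OUT={a@B1, b@B0, c@B0, d@B1}
  B2:  IN={a@B1, a@B4, b@B0, b@B2, c@B0, d@B1, d@B4, e@B3, f@B3}  OUT={a@B2, b@B2, c@B0, d@B1, d@B4, e@B3, f@B3}
  B3:  IN={a@B2, b@B2, c@B0, d@B1, d@B4, e@B3, f@B3}  OUT={a@B2, b@B2, c@B0, d@B1, d@B4, e@B3, f@B3}
  B4:  IN={a@B2, b@B2, c@B0, d@B1, d@B4, e@B3, f@B3}  OUT={a@B4, b@B2, c@B0, d@B4, e@B3, f@B3}
  B5:  IN={a@B4, b@B2, c@B0, d@B4, e@B3, f@B3}  OUT={a@B5, b@B2, c@B0, d@B4, e@B3, f@B5}
  B6:  IN={a@B2, a@B4, a@B5, b@B2, c@B0, d@B1, d@B4, e@B3, f@B3, f@B5}  OUT={a@B2, a@B4, a@B5, b@B6, c@B6, d@B6, e@B3, f@B3, f@B5}

Merge at B5: IN[B5] = OUT[B4] = {a@B4, b@B2, c@B0, d@B4, e@B3, f@B3}

Answer: {a@B4, b@B2, c@B0, d@B4, e@B3, f@B3}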